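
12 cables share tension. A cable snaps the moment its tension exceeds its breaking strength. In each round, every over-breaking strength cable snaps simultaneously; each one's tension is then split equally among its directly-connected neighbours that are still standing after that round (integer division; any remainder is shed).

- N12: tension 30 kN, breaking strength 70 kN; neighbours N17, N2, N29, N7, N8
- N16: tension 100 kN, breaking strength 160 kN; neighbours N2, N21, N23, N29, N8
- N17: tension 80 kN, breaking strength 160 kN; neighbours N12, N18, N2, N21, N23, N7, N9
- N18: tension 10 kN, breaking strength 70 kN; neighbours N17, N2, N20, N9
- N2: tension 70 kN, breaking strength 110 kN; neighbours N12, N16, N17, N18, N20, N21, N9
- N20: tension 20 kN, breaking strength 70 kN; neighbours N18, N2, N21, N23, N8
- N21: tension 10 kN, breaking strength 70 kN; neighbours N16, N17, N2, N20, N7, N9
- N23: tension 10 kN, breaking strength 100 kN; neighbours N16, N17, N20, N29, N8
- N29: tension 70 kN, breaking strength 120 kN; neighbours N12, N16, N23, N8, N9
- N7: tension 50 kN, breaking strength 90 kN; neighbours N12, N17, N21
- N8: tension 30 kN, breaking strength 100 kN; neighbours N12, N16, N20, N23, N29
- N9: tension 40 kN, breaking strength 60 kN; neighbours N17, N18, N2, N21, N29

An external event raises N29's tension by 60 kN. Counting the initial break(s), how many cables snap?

Round 1 — N29 at 130 > 120. N29 snaps.
  N29 sheds 130 kN to N12, N16, N23, N8, N9: 26 each.
    N12: 30+26 = 56 ≤ 70
    N16: 100+26 = 126 ≤ 160
    N23: 10+26 = 36 ≤ 100
    N8: 30+26 = 56 ≤ 100
    N9: 40+26 = 66 > 60
Round 2 — N9 snaps.
  N9 sheds 66 kN to N17, N18, N2, N21: 16 each (2 lost).
    N17: 80+16 = 96 ≤ 160
    N18: 10+16 = 26 ≤ 70
    N2: 70+16 = 86 ≤ 110
    N21: 10+16 = 26 ≤ 70
No further breaks.

2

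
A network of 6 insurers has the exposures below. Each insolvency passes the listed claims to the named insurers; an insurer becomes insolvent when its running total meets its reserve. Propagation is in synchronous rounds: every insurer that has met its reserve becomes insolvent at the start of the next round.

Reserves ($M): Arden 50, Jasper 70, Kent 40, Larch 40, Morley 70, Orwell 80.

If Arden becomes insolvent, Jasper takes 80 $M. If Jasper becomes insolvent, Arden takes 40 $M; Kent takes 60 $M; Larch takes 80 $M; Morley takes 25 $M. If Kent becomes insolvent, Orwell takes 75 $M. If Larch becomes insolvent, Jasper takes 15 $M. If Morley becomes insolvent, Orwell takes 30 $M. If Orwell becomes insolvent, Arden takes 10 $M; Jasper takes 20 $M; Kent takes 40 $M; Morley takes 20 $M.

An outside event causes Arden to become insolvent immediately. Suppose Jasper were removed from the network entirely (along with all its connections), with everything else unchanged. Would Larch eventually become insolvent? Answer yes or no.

no

With Jasper removed:
Round 1 — Arden becomes insolvent (initial).
No further insolvencies.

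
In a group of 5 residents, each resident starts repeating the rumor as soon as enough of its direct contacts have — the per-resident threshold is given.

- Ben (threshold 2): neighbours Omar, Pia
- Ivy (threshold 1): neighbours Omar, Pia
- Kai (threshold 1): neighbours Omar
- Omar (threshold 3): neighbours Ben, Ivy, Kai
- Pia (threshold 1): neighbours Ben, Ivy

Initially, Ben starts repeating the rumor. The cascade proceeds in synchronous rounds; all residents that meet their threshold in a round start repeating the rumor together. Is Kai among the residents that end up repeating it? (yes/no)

Round 1 — Ben starts repeating the rumor (initial).
Round 2 — checking thresholds:
  Omar: 1 of 3 neighbours < 3, holds.
  Pia: 1 of 2 neighbours ≥ 1, starts repeating the rumor.
Round 3 — checking thresholds:
  Ivy: 1 of 2 neighbours ≥ 1, starts repeating the rumor.
  Omar: 1 of 3 neighbours < 3, holds.
Round 4 — no new spreads; cascade stops.

no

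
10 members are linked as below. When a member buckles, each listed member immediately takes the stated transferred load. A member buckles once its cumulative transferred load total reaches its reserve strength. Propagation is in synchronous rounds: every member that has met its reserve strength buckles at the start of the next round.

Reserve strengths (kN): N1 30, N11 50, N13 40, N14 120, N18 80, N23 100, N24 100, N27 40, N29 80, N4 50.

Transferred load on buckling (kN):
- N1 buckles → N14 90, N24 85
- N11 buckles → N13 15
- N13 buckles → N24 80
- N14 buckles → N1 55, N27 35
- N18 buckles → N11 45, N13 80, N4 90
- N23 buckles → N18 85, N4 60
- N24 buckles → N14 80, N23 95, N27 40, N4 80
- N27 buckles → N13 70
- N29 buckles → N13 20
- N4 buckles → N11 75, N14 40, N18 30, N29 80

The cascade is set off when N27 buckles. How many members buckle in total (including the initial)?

Round 1 — N27 buckles (initial).
  N13: +70 → 70 ≥ 40
Round 2 — N13 buckles.
  N24: +80 → 80 < 100
No further bucklings.

2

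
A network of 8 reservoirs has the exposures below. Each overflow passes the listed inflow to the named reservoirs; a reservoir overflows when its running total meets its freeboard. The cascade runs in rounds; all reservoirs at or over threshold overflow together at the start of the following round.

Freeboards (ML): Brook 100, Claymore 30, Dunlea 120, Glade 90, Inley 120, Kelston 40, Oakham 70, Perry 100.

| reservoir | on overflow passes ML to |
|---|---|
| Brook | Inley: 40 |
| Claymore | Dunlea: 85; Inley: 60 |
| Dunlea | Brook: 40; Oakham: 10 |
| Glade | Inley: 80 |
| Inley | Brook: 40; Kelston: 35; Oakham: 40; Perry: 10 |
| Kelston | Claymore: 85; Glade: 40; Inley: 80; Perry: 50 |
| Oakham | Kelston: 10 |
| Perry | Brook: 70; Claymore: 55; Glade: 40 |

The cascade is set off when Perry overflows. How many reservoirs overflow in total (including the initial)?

Round 1 — Perry overflows (initial).
  Brook: +70 → 70 < 100
  Claymore: +55 → 55 ≥ 30
  Glade: +40 → 40 < 90
Round 2 — Claymore overflows.
  Dunlea: +85 → 85 < 120
  Inley: +60 → 60 < 120
No further overflows.

2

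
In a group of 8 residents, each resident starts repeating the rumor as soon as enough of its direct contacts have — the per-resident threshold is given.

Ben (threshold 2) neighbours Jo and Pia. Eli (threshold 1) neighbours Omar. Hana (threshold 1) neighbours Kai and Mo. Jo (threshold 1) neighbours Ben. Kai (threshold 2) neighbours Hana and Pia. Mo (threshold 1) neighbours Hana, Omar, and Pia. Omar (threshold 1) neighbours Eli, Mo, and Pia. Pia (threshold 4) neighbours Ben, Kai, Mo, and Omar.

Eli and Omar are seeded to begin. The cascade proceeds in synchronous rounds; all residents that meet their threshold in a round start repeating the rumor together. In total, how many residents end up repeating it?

4

Round 1 — Eli, Omar start repeating the rumor (initial).
Round 2 — checking thresholds:
  Mo: 1 of 3 neighbours ≥ 1, starts repeating the rumor.
  Pia: 1 of 4 neighbours < 4, not yet.
Round 3 — checking thresholds:
  Hana: 1 of 2 neighbours ≥ 1, starts repeating the rumor.
  Pia: 2 of 4 neighbours < 4, not yet.
Round 4 — no new spreads; cascade stops.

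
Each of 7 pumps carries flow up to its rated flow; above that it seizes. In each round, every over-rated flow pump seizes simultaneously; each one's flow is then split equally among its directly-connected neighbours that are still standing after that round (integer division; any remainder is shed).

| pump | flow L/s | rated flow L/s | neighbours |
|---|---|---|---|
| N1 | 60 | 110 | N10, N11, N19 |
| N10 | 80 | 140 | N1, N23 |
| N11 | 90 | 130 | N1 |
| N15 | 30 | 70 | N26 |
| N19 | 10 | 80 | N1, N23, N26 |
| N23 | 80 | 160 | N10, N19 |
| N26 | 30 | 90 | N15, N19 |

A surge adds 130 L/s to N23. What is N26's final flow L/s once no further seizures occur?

Round 1 — N23 at 210 > 160. N23 seizes.
  N23 sheds 210 L/s to N10, N19: 105 each.
    N10: 80+105 = 185 > 140
    N19: 10+105 = 115 > 80
Round 2 — N10, N19 seize.
  N10 sheds 185 L/s to N1: 185 each.
    N1: 60+185 = 245 > 110
  N19 sheds 115 L/s to N1, N26: 57 each (1 lost).
    N1: 245+57 = 302 > 110
    N26: 30+57 = 87 ≤ 90
Round 3 — N1 seizes.
  N1 sheds 302 L/s to N11: 302 each.
    N11: 90+302 = 392 > 130
Round 4 — N11 seizes.
  N11 sheds 392 L/s: no online neighbours, lost.
No further seizures.

87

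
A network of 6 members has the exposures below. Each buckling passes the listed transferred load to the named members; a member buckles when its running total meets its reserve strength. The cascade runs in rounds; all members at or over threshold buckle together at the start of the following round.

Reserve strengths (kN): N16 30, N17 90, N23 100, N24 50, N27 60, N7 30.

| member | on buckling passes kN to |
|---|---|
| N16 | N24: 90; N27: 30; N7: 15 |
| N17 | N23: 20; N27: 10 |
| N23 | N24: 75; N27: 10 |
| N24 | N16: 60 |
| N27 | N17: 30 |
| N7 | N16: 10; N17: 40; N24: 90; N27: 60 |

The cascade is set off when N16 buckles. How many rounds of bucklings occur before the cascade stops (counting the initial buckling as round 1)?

2

Round 1 — N16 buckles (initial).
  N24: +90 → 90 ≥ 50
  N27: +30 → 30 < 60
  N7: +15 → 15 < 30
Round 2 — N24 buckles.
No further bucklings.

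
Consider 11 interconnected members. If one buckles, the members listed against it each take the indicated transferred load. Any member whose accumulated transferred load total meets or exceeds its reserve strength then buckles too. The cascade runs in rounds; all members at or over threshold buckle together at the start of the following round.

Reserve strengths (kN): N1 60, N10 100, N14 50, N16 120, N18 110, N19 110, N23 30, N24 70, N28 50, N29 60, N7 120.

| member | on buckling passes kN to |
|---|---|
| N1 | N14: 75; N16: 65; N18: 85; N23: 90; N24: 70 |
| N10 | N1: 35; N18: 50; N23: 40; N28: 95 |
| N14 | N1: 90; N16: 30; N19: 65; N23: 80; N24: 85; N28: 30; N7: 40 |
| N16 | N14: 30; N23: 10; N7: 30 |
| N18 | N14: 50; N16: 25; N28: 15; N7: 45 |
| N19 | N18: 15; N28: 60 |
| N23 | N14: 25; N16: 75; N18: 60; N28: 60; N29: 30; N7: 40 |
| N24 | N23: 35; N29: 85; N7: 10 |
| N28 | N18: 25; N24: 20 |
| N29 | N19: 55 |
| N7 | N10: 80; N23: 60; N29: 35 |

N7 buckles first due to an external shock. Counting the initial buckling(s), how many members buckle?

4

Round 1 — N7 buckles (initial).
  N10: +80 → 80 < 100
  N23: +60 → 60 ≥ 30
  N29: +35 → 35 < 60
Round 2 — N23 buckles.
  N14: +25 → 25 < 50
  N16: +75 → 75 < 120
  N18: +60 → 60 < 110
  N28: +60 → 60 ≥ 50
  N29: +30 → 65 ≥ 60
Round 3 — N28, N29 buckle.
  N18: +25 → 85 < 110
  N19: +55 → 55 < 110
  N24: +20 → 20 < 70
No further bucklings.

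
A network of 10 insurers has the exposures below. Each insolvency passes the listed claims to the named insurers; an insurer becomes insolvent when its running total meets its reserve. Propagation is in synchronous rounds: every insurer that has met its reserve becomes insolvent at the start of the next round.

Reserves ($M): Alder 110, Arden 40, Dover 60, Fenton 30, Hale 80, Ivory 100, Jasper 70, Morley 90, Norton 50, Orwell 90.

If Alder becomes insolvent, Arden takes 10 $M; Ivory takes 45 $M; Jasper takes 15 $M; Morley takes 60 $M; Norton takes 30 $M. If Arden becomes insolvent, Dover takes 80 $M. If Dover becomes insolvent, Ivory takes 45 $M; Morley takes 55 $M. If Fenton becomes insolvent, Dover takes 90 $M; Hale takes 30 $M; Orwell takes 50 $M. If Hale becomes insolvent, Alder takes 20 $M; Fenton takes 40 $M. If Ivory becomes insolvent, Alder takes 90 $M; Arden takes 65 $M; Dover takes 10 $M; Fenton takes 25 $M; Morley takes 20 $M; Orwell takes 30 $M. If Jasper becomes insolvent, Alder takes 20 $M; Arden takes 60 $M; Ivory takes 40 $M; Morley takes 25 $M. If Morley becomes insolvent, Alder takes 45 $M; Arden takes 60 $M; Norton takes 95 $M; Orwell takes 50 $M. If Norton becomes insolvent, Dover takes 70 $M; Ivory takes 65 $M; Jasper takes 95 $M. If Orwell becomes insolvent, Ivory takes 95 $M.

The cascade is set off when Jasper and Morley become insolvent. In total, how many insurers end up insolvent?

Round 1 — Jasper, Morley become insolvent (initial).
  Alder: +20+45 → 65 < 110
  Arden: +60+60 → 120 ≥ 40
  Ivory: +40 → 40 < 100
  Norton: +95 → 95 ≥ 50
  Orwell: +50 → 50 < 90
Round 2 — Arden, Norton become insolvent.
  Dover: +80+70 → 150 ≥ 60
  Ivory: +65 → 105 ≥ 100
Round 3 — Dover, Ivory become insolvent.
  Alder: +90 → 155 ≥ 110
  Fenton: +25 → 25 < 30
  Orwell: +30 → 80 < 90
Round 4 — Alder becomes insolvent.
No further insolvencies.

7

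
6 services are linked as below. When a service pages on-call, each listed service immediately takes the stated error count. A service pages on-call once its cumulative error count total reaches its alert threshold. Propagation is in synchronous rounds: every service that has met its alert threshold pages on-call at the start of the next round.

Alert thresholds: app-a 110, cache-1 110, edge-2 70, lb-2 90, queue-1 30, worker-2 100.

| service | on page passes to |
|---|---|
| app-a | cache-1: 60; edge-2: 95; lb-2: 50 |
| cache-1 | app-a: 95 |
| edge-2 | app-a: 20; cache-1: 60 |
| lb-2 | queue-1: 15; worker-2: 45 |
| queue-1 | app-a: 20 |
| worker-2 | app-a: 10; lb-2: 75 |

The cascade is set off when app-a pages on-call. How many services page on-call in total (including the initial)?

3

Round 1 — app-a pages on-call (initial).
  cache-1: +60 → 60 < 110
  edge-2: +95 → 95 ≥ 70
  lb-2: +50 → 50 < 90
Round 2 — edge-2 pages on-call.
  cache-1: +60 → 120 ≥ 110
Round 3 — cache-1 pages on-call.
No further pages.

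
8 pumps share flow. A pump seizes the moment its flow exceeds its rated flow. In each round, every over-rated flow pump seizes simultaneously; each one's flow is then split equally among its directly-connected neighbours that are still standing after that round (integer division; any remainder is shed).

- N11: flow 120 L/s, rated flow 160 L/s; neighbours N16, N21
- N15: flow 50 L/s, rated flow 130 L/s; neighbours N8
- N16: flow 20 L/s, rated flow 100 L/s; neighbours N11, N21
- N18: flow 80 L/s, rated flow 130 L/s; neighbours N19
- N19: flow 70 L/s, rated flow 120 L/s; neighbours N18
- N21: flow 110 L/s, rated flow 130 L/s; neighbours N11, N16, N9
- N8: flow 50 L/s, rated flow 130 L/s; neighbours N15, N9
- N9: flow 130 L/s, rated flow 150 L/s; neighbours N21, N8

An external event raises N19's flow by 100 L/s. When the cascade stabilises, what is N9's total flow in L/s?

Round 1 — N19 at 170 > 120. N19 seizes.
  N19 sheds 170 L/s to N18: 170 each.
    N18: 80+170 = 250 > 130
Round 2 — N18 seizes.
  N18 sheds 250 L/s: no online neighbours, lost.
No further seizures.

130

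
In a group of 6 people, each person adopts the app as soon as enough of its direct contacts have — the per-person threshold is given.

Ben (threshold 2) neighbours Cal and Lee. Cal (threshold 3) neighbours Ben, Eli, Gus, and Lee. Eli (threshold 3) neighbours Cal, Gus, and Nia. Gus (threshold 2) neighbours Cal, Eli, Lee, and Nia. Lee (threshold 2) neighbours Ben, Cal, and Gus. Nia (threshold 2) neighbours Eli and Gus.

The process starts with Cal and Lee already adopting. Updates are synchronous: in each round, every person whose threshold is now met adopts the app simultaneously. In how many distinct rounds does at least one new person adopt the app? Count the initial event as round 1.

Round 1 — Cal, Lee adopt the app (initial).
Round 2 — checking thresholds:
  Ben: 2 of 2 neighbours ≥ 2, adopts the app.
  Eli: 1 of 3 neighbours < 3, not yet.
  Gus: 2 of 4 neighbours ≥ 2, adopts the app.
Round 3 — no new adoptions; cascade stops.

2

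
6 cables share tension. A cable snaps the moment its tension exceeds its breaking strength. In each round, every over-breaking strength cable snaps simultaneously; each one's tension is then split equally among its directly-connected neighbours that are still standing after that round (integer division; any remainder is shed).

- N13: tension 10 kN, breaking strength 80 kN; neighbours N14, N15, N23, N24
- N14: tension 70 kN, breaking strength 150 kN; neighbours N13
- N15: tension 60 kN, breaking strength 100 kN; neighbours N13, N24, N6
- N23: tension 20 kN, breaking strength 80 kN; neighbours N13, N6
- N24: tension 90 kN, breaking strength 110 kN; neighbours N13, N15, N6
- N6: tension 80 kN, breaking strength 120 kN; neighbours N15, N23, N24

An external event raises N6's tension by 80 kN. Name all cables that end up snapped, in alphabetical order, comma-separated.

N13, N14, N15, N23, N24, N6

Round 1 — N6 at 160 > 120. N6 snaps.
  N6 sheds 160 kN to N15, N23, N24: 53 each (1 lost).
    N15: 60+53 = 113 > 100
    N23: 20+53 = 73 ≤ 80
    N24: 90+53 = 143 > 110
Round 2 — N15, N24 snap.
  N15 sheds 113 kN to N13: 113 each.
    N13: 10+113 = 123 > 80
  N24 sheds 143 kN to N13: 143 each.
    N13: 123+143 = 266 > 80
Round 3 — N13 snaps.
  N13 sheds 266 kN to N14, N23: 133 each.
    N14: 70+133 = 203 > 150
    N23: 73+133 = 206 > 80
Round 4 — N14, N23 snap.
  N14 sheds 203 kN: no online neighbours, lost.
  N23 sheds 206 kN: no online neighbours, lost.
No further breaks.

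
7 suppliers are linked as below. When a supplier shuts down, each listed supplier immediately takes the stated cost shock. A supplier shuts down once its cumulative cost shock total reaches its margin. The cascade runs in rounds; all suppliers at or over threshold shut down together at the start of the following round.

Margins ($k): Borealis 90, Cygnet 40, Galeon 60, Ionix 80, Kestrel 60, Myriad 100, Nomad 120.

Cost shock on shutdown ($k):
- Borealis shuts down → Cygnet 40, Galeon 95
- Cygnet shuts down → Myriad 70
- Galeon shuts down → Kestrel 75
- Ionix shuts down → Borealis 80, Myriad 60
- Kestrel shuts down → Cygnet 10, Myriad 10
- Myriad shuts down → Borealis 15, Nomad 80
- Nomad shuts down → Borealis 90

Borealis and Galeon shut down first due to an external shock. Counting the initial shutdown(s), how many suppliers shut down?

Round 1 — Borealis, Galeon shut down (initial).
  Cygnet: +40 → 40 ≥ 40
  Kestrel: +75 → 75 ≥ 60
Round 2 — Cygnet, Kestrel shut down.
  Myriad: +70+10 → 80 < 100
No further shutdowns.

4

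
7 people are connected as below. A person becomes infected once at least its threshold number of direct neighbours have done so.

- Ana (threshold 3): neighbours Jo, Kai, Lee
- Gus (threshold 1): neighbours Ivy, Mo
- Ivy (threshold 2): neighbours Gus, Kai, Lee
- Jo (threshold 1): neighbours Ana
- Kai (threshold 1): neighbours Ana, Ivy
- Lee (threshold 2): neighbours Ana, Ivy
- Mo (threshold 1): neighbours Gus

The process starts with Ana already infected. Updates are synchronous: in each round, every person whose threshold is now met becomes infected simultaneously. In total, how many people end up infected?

Round 1 — Ana becomes infected (initial).
Round 2 — checking thresholds:
  Jo: 1 of 1 neighbours ≥ 1, becomes infected.
  Kai: 1 of 2 neighbours ≥ 1, becomes infected.
  Lee: 1 of 2 neighbours < 2, holds.
Round 3 — no new infections; cascade stops.

3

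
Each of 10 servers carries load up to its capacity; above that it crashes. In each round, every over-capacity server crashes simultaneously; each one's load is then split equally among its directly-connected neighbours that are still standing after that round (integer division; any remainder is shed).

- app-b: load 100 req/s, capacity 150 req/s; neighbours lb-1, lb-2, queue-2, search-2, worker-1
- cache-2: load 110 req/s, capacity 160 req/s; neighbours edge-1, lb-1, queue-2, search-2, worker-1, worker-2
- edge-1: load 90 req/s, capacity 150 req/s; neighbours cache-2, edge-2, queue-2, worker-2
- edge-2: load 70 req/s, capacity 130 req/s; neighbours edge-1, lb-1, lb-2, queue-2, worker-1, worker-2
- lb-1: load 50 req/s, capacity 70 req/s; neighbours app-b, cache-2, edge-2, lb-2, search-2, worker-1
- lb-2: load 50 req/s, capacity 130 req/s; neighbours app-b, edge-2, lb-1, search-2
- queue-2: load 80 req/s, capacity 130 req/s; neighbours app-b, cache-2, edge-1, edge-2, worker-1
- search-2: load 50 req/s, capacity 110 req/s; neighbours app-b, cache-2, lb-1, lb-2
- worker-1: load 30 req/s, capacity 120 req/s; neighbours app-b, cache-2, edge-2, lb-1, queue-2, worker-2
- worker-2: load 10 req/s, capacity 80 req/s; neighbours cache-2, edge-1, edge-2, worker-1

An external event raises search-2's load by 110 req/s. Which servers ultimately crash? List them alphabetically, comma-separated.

app-b, cache-2, edge-1, edge-2, lb-1, lb-2, queue-2, search-2, worker-1, worker-2

Round 1 — search-2 at 160 > 110. search-2 crashes.
  search-2 sheds 160 req/s to app-b, cache-2, lb-1, lb-2: 40 each.
    app-b: 100+40 = 140 ≤ 150
    cache-2: 110+40 = 150 ≤ 160
    lb-1: 50+40 = 90 > 70
    lb-2: 50+40 = 90 ≤ 130
Round 2 — lb-1 crashes.
  lb-1 sheds 90 req/s to app-b, cache-2, edge-2, lb-2, worker-1: 18 each.
    app-b: 140+18 = 158 > 150
    cache-2: 150+18 = 168 > 160
    edge-2: 70+18 = 88 ≤ 130
    lb-2: 90+18 = 108 ≤ 130
    worker-1: 30+18 = 48 ≤ 120
Round 3 — app-b, cache-2 crash.
  app-b sheds 158 req/s to lb-2, queue-2, worker-1: 52 each (2 lost).
    lb-2: 108+52 = 160 > 130
    queue-2: 80+52 = 132 > 130
    worker-1: 48+52 = 100 ≤ 120
  cache-2 sheds 168 req/s to edge-1, queue-2, worker-1, worker-2: 42 each.
    edge-1: 90+42 = 132 ≤ 150
    queue-2: 132+42 = 174 > 130
    worker-1: 100+42 = 142 > 120
    worker-2: 10+42 = 52 ≤ 80
Round 4 — lb-2, queue-2, worker-1 crash.
  lb-2 sheds 160 req/s to edge-2: 160 each.
    edge-2: 88+160 = 248 > 130
  queue-2 sheds 174 req/s to edge-1, edge-2: 87 each.
    edge-1: 132+87 = 219 > 150
    edge-2: 248+87 = 335 > 130
  worker-1 sheds 142 req/s to edge-2, worker-2: 71 each.
    edge-2: 335+71 = 406 > 130
    worker-2: 52+71 = 123 > 80
Round 5 — edge-1, edge-2, worker-2 crash.
  edge-1 sheds 219 req/s: no online neighbours, lost.
  edge-2 sheds 406 req/s: no online neighbours, lost.
  worker-2 sheds 123 req/s: no online neighbours, lost.
No further crashes.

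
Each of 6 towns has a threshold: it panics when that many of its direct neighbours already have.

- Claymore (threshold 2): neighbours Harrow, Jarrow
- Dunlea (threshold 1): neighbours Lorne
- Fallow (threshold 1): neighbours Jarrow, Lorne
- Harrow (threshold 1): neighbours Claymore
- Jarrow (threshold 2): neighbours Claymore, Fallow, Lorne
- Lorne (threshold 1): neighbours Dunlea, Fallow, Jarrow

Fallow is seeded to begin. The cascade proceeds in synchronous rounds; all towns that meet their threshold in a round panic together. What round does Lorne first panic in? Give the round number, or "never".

Round 1 — Fallow panics (initial).
Round 2 — checking thresholds:
  Jarrow: 1 of 3 neighbours < 2, holds.
  Lorne: 1 of 3 neighbours ≥ 1, panics.
Round 3 — checking thresholds:
  Dunlea: 1 of 1 neighbours ≥ 1, panics.
  Jarrow: 2 of 3 neighbours ≥ 2, panics.
Round 4 — no new panics; cascade stops.

2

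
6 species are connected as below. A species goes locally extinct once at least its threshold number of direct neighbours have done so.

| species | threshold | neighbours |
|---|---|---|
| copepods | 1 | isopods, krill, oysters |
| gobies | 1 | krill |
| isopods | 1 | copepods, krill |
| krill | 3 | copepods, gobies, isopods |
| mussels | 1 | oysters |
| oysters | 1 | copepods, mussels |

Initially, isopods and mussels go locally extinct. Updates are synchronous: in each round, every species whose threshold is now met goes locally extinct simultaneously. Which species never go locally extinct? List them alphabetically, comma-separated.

gobies, krill

Round 1 — isopods, mussels go locally extinct (initial).
Round 2 — checking thresholds:
  copepods: 1 of 3 neighbours ≥ 1, goes locally extinct.
  krill: 1 of 3 neighbours < 3, below threshold.
  oysters: 1 of 2 neighbours ≥ 1, goes locally extinct.
Round 3 — no new extinctions; cascade stops.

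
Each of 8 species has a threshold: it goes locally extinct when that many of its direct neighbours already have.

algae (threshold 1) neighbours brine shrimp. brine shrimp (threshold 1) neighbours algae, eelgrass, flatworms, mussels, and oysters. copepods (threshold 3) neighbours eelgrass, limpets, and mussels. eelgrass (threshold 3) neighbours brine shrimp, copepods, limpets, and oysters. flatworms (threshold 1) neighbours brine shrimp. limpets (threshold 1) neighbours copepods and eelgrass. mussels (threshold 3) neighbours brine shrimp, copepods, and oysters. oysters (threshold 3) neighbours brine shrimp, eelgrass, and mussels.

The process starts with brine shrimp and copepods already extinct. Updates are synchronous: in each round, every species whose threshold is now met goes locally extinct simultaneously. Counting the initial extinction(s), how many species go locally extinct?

6

Round 1 — brine shrimp, copepods go locally extinct (initial).
Round 2 — checking thresholds:
  algae: 1 of 1 neighbours ≥ 1, goes locally extinct.
  eelgrass: 2 of 4 neighbours < 3, not yet.
  flatworms: 1 of 1 neighbours ≥ 1, goes locally extinct.
  limpets: 1 of 2 neighbours ≥ 1, goes locally extinct.
  mussels: 2 of 3 neighbours < 3, not yet.
  oysters: 1 of 3 neighbours < 3, not yet.
Round 3 — checking thresholds:
  eelgrass: 3 of 4 neighbours ≥ 3, goes locally extinct.
  mussels: 2 of 3 neighbours < 3, not yet.
  oysters: 1 of 3 neighbours < 3, not yet.
Round 4 — no new extinctions; cascade stops.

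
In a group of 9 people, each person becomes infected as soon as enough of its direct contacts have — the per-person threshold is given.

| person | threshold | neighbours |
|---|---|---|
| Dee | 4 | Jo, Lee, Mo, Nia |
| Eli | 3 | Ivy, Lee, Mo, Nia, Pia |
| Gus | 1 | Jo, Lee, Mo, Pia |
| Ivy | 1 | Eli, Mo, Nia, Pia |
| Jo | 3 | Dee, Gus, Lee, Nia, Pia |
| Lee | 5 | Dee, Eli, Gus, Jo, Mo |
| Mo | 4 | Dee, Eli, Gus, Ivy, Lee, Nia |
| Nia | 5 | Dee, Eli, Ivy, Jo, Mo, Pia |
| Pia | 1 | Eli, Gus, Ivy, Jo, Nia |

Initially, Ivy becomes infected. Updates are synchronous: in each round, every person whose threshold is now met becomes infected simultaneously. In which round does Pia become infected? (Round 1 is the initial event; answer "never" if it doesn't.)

2

Round 1 — Ivy becomes infected (initial).
Round 2 — checking thresholds:
  Eli: 1 of 5 neighbours < 3, holds.
  Mo: 1 of 6 neighbours < 4, holds.
  Nia: 1 of 6 neighbours < 5, holds.
  Pia: 1 of 5 neighbours ≥ 1, becomes infected.
Round 3 — checking thresholds:
  Eli: 2 of 5 neighbours < 3, holds.
  Gus: 1 of 4 neighbours ≥ 1, becomes infected.
  Jo: 1 of 5 neighbours < 3, holds.
  Mo: 1 of 6 neighbours < 4, holds.
  Nia: 2 of 6 neighbours < 5, holds.
Round 4 — no new infections; cascade stops.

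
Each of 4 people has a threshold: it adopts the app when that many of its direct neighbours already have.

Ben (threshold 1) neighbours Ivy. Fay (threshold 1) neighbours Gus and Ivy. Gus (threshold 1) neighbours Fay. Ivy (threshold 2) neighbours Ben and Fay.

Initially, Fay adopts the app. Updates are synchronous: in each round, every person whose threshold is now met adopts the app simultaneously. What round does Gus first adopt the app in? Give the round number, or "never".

2

Round 1 — Fay adopts the app (initial).
Round 2 — checking thresholds:
  Gus: 1 of 1 neighbours ≥ 1, adopts the app.
  Ivy: 1 of 2 neighbours < 2, below threshold.
Round 3 — no new adoptions; cascade stops.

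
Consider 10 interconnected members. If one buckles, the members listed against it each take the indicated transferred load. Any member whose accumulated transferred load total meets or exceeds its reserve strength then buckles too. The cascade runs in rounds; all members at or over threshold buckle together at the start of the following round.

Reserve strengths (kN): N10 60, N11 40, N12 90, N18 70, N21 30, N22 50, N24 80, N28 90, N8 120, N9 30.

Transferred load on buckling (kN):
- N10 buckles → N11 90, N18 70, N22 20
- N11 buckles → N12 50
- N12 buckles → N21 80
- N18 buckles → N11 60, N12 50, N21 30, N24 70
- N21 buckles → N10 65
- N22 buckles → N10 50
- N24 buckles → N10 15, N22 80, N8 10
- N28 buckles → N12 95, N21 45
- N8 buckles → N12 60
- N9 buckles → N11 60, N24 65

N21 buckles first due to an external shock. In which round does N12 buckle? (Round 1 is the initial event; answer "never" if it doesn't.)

Round 1 — N21 buckles (initial).
  N10: +65 → 65 ≥ 60
Round 2 — N10 buckles.
  N11: +90 → 90 ≥ 40
  N18: +70 → 70 ≥ 70
  N22: +20 → 20 < 50
Round 3 — N11, N18 buckle.
  N12: +50+50 → 100 ≥ 90
  N24: +70 → 70 < 80
Round 4 — N12 buckles.
No further bucklings.

4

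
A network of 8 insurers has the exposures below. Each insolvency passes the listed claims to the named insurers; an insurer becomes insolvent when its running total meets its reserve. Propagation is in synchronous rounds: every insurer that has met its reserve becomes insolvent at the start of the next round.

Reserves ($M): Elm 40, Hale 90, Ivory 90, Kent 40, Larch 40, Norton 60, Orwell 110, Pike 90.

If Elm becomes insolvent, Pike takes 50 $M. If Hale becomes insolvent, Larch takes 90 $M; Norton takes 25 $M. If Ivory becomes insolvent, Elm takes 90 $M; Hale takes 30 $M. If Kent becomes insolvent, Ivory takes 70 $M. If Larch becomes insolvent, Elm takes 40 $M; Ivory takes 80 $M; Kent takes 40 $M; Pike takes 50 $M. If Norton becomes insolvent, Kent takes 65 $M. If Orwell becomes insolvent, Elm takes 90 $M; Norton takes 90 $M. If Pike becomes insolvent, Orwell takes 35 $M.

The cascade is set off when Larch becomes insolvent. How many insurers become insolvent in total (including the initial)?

5

Round 1 — Larch becomes insolvent (initial).
  Elm: +40 → 40 ≥ 40
  Ivory: +80 → 80 < 90
  Kent: +40 → 40 ≥ 40
  Pike: +50 → 50 < 90
Round 2 — Elm, Kent become insolvent.
  Ivory: +70 → 150 ≥ 90
  Pike: +50 → 100 ≥ 90
Round 3 — Ivory, Pike become insolvent.
  Hale: +30 → 30 < 90
  Orwell: +35 → 35 < 110
No further insolvencies.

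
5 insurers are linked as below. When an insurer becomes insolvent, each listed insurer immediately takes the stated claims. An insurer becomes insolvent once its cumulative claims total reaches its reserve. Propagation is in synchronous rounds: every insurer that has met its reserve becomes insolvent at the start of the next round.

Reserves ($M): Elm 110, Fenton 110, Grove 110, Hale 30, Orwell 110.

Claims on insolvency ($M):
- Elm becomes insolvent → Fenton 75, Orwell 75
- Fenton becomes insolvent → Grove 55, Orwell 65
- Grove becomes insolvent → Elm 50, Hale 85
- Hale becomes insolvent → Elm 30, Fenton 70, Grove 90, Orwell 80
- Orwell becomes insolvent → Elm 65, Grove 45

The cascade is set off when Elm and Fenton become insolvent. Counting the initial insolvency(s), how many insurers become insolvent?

3

Round 1 — Elm, Fenton become insolvent (initial).
  Grove: +55 → 55 < 110
  Orwell: +75+65 → 140 ≥ 110
Round 2 — Orwell becomes insolvent.
  Grove: +45 → 100 < 110
No further insolvencies.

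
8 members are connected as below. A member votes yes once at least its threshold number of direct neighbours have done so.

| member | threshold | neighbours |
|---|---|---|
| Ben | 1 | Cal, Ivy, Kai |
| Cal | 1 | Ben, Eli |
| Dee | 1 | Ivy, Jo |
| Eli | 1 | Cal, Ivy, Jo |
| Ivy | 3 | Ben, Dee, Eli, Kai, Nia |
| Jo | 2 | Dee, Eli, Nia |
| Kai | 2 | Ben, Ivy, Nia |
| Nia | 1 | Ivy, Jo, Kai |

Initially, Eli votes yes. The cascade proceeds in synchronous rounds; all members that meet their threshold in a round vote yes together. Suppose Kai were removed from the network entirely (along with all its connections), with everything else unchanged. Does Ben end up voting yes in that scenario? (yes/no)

With Kai removed:
Round 1 — Eli votes yes (initial).
Round 2 — checking thresholds:
  Cal: 1 of 2 neighbours ≥ 1, votes yes.
  Ivy: 1 of 4 neighbours < 3, not yet.
  Jo: 1 of 3 neighbours < 2, not yet.
Round 3 — checking thresholds:
  Ben: 1 of 2 neighbours ≥ 1, votes yes.
  Ivy: 1 of 4 neighbours < 3, not yet.
  Jo: 1 of 3 neighbours < 2, not yet.
Round 4 — no new yes votes; cascade stops.

yes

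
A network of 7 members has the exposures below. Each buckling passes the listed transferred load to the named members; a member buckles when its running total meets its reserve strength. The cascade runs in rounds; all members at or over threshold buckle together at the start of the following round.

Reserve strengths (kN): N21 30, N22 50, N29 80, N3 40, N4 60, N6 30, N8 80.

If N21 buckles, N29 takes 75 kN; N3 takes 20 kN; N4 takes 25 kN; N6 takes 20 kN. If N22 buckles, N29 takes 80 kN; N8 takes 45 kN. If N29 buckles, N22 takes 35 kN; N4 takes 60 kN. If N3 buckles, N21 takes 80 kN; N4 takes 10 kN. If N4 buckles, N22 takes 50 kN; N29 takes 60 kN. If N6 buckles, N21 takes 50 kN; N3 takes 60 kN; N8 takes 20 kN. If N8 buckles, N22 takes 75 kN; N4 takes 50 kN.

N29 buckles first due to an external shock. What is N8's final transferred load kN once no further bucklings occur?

Round 1 — N29 buckles (initial).
  N22: +35 → 35 < 50
  N4: +60 → 60 ≥ 60
Round 2 — N4 buckles.
  N22: +50 → 85 ≥ 50
Round 3 — N22 buckles.
  N8: +45 → 45 < 80
No further bucklings.

45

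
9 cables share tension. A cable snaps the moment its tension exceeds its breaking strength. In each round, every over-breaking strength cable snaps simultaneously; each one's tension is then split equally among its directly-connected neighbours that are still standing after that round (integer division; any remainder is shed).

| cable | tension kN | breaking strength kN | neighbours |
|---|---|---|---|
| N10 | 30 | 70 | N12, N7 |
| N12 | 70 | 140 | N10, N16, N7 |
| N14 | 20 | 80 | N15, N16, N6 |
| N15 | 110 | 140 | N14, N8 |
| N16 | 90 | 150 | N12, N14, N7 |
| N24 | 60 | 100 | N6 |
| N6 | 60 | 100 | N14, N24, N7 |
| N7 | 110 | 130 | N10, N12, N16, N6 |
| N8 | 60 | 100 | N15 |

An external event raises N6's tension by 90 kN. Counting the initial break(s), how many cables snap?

9

Round 1 — N6 at 150 > 100. N6 snaps.
  N6 sheds 150 kN to N14, N24, N7: 50 each.
    N14: 20+50 = 70 ≤ 80
    N24: 60+50 = 110 > 100
    N7: 110+50 = 160 > 130
Round 2 — N24, N7 snap.
  N24 sheds 110 kN: no online neighbours, lost.
  N7 sheds 160 kN to N10, N12, N16: 53 each (1 lost).
    N10: 30+53 = 83 > 70
    N12: 70+53 = 123 ≤ 140
    N16: 90+53 = 143 ≤ 150
Round 3 — N10 snaps.
  N10 sheds 83 kN to N12: 83 each.
    N12: 123+83 = 206 > 140
Round 4 — N12 snaps.
  N12 sheds 206 kN to N16: 206 each.
    N16: 143+206 = 349 > 150
Round 5 — N16 snaps.
  N16 sheds 349 kN to N14: 349 each.
    N14: 70+349 = 419 > 80
Round 6 — N14 snaps.
  N14 sheds 419 kN to N15: 419 each.
    N15: 110+419 = 529 > 140
Round 7 — N15 snaps.
  N15 sheds 529 kN to N8: 529 each.
    N8: 60+529 = 589 > 100
Round 8 — N8 snaps.
  N8 sheds 589 kN: no online neighbours, lost.
No further breaks.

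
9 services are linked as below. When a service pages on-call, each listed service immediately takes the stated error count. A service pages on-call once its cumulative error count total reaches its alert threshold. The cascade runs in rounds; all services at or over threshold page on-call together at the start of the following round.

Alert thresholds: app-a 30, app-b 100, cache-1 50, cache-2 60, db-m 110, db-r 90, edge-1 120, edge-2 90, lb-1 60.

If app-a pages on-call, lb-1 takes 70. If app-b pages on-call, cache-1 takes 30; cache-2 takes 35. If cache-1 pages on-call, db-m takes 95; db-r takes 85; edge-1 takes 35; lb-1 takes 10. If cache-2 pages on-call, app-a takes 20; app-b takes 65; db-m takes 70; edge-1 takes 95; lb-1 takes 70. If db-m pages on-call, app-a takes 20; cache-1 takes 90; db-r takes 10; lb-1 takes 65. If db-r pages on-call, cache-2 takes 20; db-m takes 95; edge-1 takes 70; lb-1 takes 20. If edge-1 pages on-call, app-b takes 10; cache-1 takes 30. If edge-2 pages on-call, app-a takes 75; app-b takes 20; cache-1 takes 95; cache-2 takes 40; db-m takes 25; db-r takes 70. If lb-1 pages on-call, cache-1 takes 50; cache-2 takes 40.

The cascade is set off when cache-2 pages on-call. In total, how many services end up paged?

7

Round 1 — cache-2 pages on-call (initial).
  app-a: +20 → 20 < 30
  app-b: +65 → 65 < 100
  db-m: +70 → 70 < 110
  edge-1: +95 → 95 < 120
  lb-1: +70 → 70 ≥ 60
Round 2 — lb-1 pages on-call.
  cache-1: +50 → 50 ≥ 50
Round 3 — cache-1 pages on-call.
  db-m: +95 → 165 ≥ 110
  db-r: +85 → 85 < 90
  edge-1: +35 → 130 ≥ 120
Round 4 — db-m, edge-1 page on-call.
  app-a: +20 → 40 ≥ 30
  app-b: +10 → 75 < 100
  db-r: +10 → 95 ≥ 90
Round 5 — app-a, db-r page on-call.
No further pages.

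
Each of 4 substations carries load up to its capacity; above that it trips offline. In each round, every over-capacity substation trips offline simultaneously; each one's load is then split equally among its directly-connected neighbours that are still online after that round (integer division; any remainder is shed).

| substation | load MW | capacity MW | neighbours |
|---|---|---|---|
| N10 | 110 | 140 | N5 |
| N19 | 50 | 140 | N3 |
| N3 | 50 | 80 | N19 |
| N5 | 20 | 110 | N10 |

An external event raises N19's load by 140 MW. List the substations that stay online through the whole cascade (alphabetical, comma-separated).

N10, N5

Round 1 — N19 at 190 > 140. N19 trips offline.
  N19 sheds 190 MW to N3: 190 each.
    N3: 50+190 = 240 > 80
Round 2 — N3 trips offline.
  N3 sheds 240 MW: no online neighbours, lost.
No further trips.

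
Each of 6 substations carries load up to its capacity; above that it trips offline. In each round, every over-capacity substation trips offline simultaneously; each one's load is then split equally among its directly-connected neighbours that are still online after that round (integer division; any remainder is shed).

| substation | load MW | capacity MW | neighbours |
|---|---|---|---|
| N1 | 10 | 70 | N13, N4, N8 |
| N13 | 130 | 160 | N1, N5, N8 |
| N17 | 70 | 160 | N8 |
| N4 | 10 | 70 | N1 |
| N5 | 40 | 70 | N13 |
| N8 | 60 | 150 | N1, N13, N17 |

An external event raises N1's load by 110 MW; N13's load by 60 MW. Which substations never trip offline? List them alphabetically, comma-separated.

N4

Round 1 — N1 at 120 > 70; N13 at 190 > 160. N1, N13 trip offline.
  N1 sheds 120 MW to N4, N8: 60 each.
    N4: 10+60 = 70 ≤ 70
    N8: 60+60 = 120 ≤ 150
  N13 sheds 190 MW to N5, N8: 95 each.
    N5: 40+95 = 135 > 70
    N8: 120+95 = 215 > 150
Round 2 — N5, N8 trip offline.
  N5 sheds 135 MW: no online neighbours, lost.
  N8 sheds 215 MW to N17: 215 each.
    N17: 70+215 = 285 > 160
Round 3 — N17 trips offline.
  N17 sheds 285 MW: no online neighbours, lost.
No further trips.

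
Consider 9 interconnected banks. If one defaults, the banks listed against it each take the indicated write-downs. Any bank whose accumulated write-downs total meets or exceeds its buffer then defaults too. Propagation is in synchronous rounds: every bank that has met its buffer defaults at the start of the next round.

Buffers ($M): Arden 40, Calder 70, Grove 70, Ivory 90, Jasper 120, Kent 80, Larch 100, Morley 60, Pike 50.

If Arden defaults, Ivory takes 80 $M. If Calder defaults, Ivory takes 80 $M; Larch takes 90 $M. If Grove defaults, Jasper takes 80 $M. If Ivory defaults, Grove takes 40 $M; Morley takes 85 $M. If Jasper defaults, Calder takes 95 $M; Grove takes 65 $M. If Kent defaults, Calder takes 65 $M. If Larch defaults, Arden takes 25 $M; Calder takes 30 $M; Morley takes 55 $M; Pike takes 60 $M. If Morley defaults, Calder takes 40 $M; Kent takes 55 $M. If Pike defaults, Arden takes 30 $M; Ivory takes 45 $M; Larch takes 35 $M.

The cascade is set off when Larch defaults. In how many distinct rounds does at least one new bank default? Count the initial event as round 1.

6

Round 1 — Larch defaults (initial).
  Arden: +25 → 25 < 40
  Calder: +30 → 30 < 70
  Morley: +55 → 55 < 60
  Pike: +60 → 60 ≥ 50
Round 2 — Pike defaults.
  Arden: +30 → 55 ≥ 40
  Ivory: +45 → 45 < 90
Round 3 — Arden defaults.
  Ivory: +80 → 125 ≥ 90
Round 4 — Ivory defaults.
  Grove: +40 → 40 < 70
  Morley: +85 → 140 ≥ 60
Round 5 — Morley defaults.
  Calder: +40 → 70 ≥ 70
  Kent: +55 → 55 < 80
Round 6 — Calder defaults.
No further defaults.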